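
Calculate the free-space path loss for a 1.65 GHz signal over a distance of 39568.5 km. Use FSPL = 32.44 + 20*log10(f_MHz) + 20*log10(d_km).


f = 1.65 GHz = 1650.0000 MHz
d = 39568.5 km
FSPL = 32.44 + 20*log10(1650.0000) + 20*log10(39568.5)
FSPL = 32.44 + 64.3497 + 91.9470
FSPL = 188.7367 dB

188.7367 dB


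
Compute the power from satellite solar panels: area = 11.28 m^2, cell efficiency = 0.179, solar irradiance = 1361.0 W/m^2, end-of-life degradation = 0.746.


P = area * eta * S * degradation
P = 11.28 * 0.179 * 1361.0 * 0.746
P = 2050.0247 W

2050.0247 W


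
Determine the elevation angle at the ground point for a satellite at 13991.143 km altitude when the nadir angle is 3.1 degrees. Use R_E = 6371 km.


r = R_E + alt = 20362.1430 km
Law of sines in the satellite / Earth-center / ground-point triangle:
  sin(nadir)/R_E = sin(90 + el)/r  =>  cos(el) = (r/R_E)*sin(nadir)
cos(el) = (20362.1430 / 6371.0000) * sin(3.1 deg) = 0.1728395
el = arccos(0.1728395) = 80.0470 deg
(Earth-central angle = 90 - nadir - el = 6.8530 deg)

80.0470 degrees


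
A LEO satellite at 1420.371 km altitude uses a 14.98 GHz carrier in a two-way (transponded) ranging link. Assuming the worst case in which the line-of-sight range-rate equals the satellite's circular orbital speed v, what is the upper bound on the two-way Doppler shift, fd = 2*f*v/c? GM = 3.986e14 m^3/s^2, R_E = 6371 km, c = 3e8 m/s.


r = 7.791371e+06 m
v = sqrt(mu/r) = 7152.5632 m/s (worst-case radial velocity)
f = 14.98 GHz = 1.498e+10 Hz
fd = 2*f*v/c = 2*1.498e+10*7152.5632/3.0e+08
fd = 714302.6465 Hz

714302.6465 Hz


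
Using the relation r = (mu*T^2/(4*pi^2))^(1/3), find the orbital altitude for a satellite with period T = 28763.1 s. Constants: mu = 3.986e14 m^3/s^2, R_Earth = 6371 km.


T = 28763.1 s
r = (mu*T^2/(4*pi^2))^(1/3) = (3.986e14 * 28763.1^2 / (4*pi^2))^(1/3)
r = 2.0290044e+07 m = 20290.0436 km
alt = r - R_E = 20290.0436 - 6371 = 13919.0436 km

13919.0436 km


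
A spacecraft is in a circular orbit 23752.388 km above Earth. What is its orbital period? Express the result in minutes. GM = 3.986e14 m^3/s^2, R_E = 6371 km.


r = 30123.3880 km = 3.0123388e+07 m
T = 2*pi*sqrt(r^3/mu) = 2*pi*sqrt(2.733452e+22 / 3.986e14)
T = 52031.5717 s = 867.1929 min

867.1929 minutes


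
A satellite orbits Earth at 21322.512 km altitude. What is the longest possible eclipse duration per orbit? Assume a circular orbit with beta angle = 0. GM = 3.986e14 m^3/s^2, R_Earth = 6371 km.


r = 27693.5120 km
T = 764.4112 min
Eclipse fraction = arcsin(R_E/r)/pi = arcsin(6371.0000/27693.5120)/pi
= arcsin(0.2300539)/pi = 0.07389025
Eclipse duration = 0.07389025 * 764.4112 = 56.4825 min

56.4825 minutes


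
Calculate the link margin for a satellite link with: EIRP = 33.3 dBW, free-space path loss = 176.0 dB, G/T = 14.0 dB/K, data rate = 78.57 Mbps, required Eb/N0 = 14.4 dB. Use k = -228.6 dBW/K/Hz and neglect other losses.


C/N0 = EIRP - FSPL + G/T - k = 33.3 - 176.0 + 14.0 - (-228.6)
C/N0 = 99.9000 dB-Hz
R_b = 78.57 Mbps = 7.857e+07 bps -> 10*log10(R_b) = 78.9526 dB-Hz
Eb/N0 = C/N0 - 10*log10(R_b) = 99.9000 - 78.9526 = 20.9474 dB
Margin = Eb/N0 - Eb/N0_req = 20.9474 - 14.4 = 6.5474 dB (link closes)

6.5474 dB


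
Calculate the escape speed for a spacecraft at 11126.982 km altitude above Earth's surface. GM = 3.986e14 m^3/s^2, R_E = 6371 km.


r = 6371.0 + 11126.982 = 17497.9820 km = 1.7497982e+07 m
v_esc = sqrt(2*mu/r) = sqrt(2*3.986e14 / 1.7497982e+07)
v_esc = 6749.7807 m/s = 6.7498 km/s

6.7498 km/s


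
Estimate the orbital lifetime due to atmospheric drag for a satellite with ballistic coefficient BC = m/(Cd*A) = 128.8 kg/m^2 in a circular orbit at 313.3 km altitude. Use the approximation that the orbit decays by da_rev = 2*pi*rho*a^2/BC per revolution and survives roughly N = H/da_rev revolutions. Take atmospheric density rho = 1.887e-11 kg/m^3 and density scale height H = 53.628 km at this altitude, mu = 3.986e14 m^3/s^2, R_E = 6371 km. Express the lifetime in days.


a = R_E + alt = 6684.3000 km = 6.6843e+06 m
da_rev = 2*pi*rho*a^2/BC = 2*pi*1.887e-11*(6.6843e+06)^2/128.8 = 41.128964 m per revolution
N = H/da_rev = 53628.0000 m / 41.128964 m = 1303.8986 revolutions
P = 2*pi*sqrt(a^3/mu) = 5438.7002 s
lifetime = N*P = 1303.8986 * 5438.7002 = 7.0915138e+06 s = 82.0777 days

82.0777 days


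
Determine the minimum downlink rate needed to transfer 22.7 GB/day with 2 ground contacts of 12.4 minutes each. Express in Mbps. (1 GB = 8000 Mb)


total contact time = 2 * 12.4 * 60 = 1488.0000 s
data = 22.7 GB = 181600.0000 Mb
rate = 181600.0000 / 1488.0000 = 122.0430 Mbps

122.0430 Mbps


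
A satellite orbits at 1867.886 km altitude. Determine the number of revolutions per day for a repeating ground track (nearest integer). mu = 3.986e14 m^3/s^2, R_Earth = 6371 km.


r = 8.238886e+06 m
T = 2*pi*sqrt(r^3/mu) = 7442.4163 s = 124.0403 min
revs/day = 1440 / 124.0403 = 11.6091
Rounded: 12 revolutions per day

12 revolutions per day


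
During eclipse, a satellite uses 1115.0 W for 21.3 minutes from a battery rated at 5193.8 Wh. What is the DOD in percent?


E_used = P * t / 60 = 1115.0 * 21.3 / 60 = 395.8250 Wh
DOD = E_used / E_total * 100 = 395.8250 / 5193.8 * 100
DOD = 7.6211 %

7.6211 %


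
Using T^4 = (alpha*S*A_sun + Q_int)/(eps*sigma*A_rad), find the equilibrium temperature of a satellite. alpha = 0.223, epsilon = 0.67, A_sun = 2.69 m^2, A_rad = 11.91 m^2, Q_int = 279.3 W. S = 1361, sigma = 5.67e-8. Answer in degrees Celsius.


Numerator = alpha*S*A_sun + Q_int = 0.223*1361*2.69 + 279.3 = 1095.7231 W
Denominator = eps*sigma*A_rad = 0.67*5.67e-8*11.91 = 4.5244899e-07 W/K^4
T^4 = 2.4217605e+09 K^4
T = 221.8364 K = -51.3136 C

-51.3136 degrees Celsius


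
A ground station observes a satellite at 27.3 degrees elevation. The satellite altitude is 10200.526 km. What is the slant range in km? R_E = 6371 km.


h = 10200.526 km, el = 27.3 deg
d = -R_E*sin(el) + sqrt((R_E*sin(el))^2 + 2*R_E*h + h^2)
d = -6371.0000*sin(0.4764749) + sqrt((6371.0000*0.4586496)^2 + 2*6371.0000*10200.526 + 10200.526^2)
d = 12652.4179 km

12652.4179 km


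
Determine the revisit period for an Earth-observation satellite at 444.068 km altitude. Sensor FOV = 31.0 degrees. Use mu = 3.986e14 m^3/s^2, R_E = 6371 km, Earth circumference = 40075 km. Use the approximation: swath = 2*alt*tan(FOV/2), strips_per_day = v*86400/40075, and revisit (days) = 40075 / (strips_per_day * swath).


swath = 2*444.068*tan(0.270526) = 246.3019 km
v = sqrt(mu/r) = 7647.7477 m/s = 7.6477 km/s
strips/day = v*86400/40075 = 7.6477*86400/40075 = 16.4882
coverage/day = strips * swath = 16.4882 * 246.3019 = 4061.0800 km
revisit = 40075 / 4061.0800 = 9.8681 days

9.8681 days


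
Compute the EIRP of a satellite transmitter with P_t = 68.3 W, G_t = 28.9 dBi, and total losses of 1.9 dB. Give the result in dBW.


Pt = 68.3 W = 18.3442 dBW
EIRP = Pt_dBW + Gt - losses = 18.3442 + 28.9 - 1.9 = 45.3442 dBW

45.3442 dBW


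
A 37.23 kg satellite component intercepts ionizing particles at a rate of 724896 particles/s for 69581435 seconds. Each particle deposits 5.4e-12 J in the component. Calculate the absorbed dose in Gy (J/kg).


Total energy deposited = rate * time * E_per
  = 724896 * 69581435 * 5.4e-12 = 272.3722 J
Dose = E_total / mass = 272.3722 / 37.23
Dose = 7.3159 Gy

7.3159 Gy


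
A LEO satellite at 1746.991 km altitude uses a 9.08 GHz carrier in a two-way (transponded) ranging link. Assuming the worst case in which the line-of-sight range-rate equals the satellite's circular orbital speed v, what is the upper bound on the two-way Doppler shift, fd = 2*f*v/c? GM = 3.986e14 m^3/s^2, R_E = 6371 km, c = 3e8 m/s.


r = 8.117991e+06 m
v = sqrt(mu/r) = 7007.1976 m/s (worst-case radial velocity)
f = 9.08 GHz = 9.08e+09 Hz
fd = 2*f*v/c = 2*9.08e+09*7007.1976/3.0e+08
fd = 424169.0279 Hz

424169.0279 Hz


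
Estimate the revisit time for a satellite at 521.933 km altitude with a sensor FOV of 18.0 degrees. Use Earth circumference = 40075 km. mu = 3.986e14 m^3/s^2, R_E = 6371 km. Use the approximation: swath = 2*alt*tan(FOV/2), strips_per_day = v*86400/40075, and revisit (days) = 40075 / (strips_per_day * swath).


swath = 2*521.933*tan(0.1570796) = 165.3321 km
v = sqrt(mu/r) = 7604.4292 m/s = 7.6044 km/s
strips/day = v*86400/40075 = 7.6044*86400/40075 = 16.3948
coverage/day = strips * swath = 16.3948 * 165.3321 = 2710.5917 km
revisit = 40075 / 2710.5917 = 14.7846 days

14.7846 days


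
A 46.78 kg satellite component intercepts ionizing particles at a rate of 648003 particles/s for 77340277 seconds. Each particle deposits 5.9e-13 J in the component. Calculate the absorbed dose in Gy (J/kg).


Total energy deposited = rate * time * E_per
  = 648003 * 77340277 * 5.9e-13 = 29.5689 J
Dose = E_total / mass = 29.5689 / 46.78
Dose = 0.6320836 Gy

0.6321 Gy


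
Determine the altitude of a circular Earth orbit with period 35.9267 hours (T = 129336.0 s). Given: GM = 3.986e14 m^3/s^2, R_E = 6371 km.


T = 129336.0 s
r = (mu*T^2/(4*pi^2))^(1/3) = (3.986e14 * 129336.0^2 / (4*pi^2))^(1/3)
r = 5.5276279e+07 m = 55276.2793 km
alt = r - R_E = 55276.2793 - 6371 = 48905.2793 km

48905.2793 km


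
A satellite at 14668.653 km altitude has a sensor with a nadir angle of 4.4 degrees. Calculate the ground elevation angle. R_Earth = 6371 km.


r = R_E + alt = 21039.6530 km
Law of sines in the satellite / Earth-center / ground-point triangle:
  sin(nadir)/R_E = sin(90 + el)/r  =>  cos(el) = (r/R_E)*sin(nadir)
cos(el) = (21039.6530 / 6371.0000) * sin(4.4 deg) = 0.2533577
el = arccos(0.2533577) = 75.3237 deg
(Earth-central angle = 90 - nadir - el = 10.2763 deg)

75.3237 degrees


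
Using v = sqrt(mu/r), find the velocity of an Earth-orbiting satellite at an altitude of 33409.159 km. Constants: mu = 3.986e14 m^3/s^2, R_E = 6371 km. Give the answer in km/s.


r = R_E + alt = 6371.0 + 33409.159 = 39780.1590 km = 3.9780159e+07 m
v = sqrt(mu/r) = sqrt(3.986e14 / 3.9780159e+07) = 3165.4495 m/s = 3.1654 km/s

3.1654 km/s


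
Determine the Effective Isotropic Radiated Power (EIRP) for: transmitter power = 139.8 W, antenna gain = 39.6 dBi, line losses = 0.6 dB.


Pt = 139.8 W = 21.4551 dBW
EIRP = Pt_dBW + Gt - losses = 21.4551 + 39.6 - 0.6 = 60.4551 dBW

60.4551 dBW


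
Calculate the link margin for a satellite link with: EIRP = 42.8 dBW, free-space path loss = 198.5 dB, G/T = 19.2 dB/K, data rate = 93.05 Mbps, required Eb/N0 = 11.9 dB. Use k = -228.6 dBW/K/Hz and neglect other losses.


C/N0 = EIRP - FSPL + G/T - k = 42.8 - 198.5 + 19.2 - (-228.6)
C/N0 = 92.1000 dB-Hz
R_b = 93.05 Mbps = 9.305e+07 bps -> 10*log10(R_b) = 79.6872 dB-Hz
Eb/N0 = C/N0 - 10*log10(R_b) = 92.1000 - 79.6872 = 12.4128 dB
Margin = Eb/N0 - Eb/N0_req = 12.4128 - 11.9 = 0.5128362 dB (link closes)

0.5128 dB


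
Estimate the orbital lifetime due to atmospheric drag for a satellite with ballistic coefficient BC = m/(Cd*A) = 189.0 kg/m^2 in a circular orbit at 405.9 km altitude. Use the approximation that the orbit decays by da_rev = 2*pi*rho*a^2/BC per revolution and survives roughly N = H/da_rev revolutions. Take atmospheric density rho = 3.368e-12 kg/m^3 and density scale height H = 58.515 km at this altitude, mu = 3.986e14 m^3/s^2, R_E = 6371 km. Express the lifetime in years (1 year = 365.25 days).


a = R_E + alt = 6776.9000 km = 6.7769e+06 m
da_rev = 2*pi*rho*a^2/BC = 2*pi*3.368e-12*(6.7769e+06)^2/189.0 = 5.142240 m per revolution
N = H/da_rev = 58515.0000 m / 5.142240 m = 11379.2832 revolutions
P = 2*pi*sqrt(a^3/mu) = 5552.1071 s
lifetime = N*P = 11379.2832 * 5552.1071 = 6.3179e+07 s = 731.2384 days
years = 731.2384 / 365.25 = 2.0020 years

2.0020 years


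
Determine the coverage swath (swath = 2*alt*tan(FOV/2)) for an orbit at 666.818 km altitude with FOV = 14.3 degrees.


FOV = 14.3 deg = 0.2495821 rad
swath = 2 * alt * tan(FOV/2) = 2 * 666.818 * tan(0.124791)
swath = 2 * 666.818 * 0.1254429
swath = 167.2951 km

167.2951 km


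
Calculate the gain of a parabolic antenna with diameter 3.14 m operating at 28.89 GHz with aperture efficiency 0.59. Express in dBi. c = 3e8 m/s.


lambda = c/f = 3e8 / 2.889e+10 = 0.01038422 m
G = eta*(pi*D/lambda)^2 = 0.59*(pi*3.14/0.01038422)^2
G = 532431.3601 (linear)
G = 10*log10(532431.3601) = 57.2626 dBi

57.2626 dBi


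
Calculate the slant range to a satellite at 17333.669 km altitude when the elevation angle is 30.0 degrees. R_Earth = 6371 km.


h = 17333.669 km, el = 30.0 deg
d = -R_E*sin(el) + sqrt((R_E*sin(el))^2 + 2*R_E*h + h^2)
d = -6371.0000*sin(0.5235988) + sqrt((6371.0000*0.5000)^2 + 2*6371.0000*17333.669 + 17333.669^2)
d = 19868.1136 km

19868.1136 km


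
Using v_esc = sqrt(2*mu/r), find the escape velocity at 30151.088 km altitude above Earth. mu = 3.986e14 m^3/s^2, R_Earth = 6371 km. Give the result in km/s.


r = 6371.0 + 30151.088 = 36522.0880 km = 3.6522088e+07 m
v_esc = sqrt(2*mu/r) = sqrt(2*3.986e14 / 3.6522088e+07)
v_esc = 4672.0324 m/s = 4.6720 km/s

4.6720 km/s


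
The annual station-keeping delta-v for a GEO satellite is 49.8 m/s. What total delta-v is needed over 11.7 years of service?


dV = rate * years = 49.8 * 11.7
dV = 582.6600 m/s

582.6600 m/s


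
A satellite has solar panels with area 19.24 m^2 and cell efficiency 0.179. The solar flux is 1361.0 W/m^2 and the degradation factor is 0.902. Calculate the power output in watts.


P = area * eta * S * degradation
P = 19.24 * 0.179 * 1361.0 * 0.902
P = 4227.8811 W

4227.8811 W


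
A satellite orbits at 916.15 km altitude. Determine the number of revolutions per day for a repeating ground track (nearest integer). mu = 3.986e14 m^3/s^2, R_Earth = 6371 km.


r = 7.28715e+06 m
T = 2*pi*sqrt(r^3/mu) = 6190.8144 s = 103.1802 min
revs/day = 1440 / 103.1802 = 13.9562
Rounded: 14 revolutions per day

14 revolutions per day


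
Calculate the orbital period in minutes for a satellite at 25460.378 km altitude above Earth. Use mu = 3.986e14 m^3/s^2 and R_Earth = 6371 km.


r = 31831.3780 km = 3.1831378e+07 m
T = 2*pi*sqrt(r^3/mu) = 2*pi*sqrt(3.2252718e+22 / 3.986e14)
T = 56518.9885 s = 941.9831 min

941.9831 minutes


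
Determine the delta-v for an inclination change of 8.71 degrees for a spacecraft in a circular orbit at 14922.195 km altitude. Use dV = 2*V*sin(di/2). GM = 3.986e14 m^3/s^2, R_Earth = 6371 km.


r = 21293.1950 km = 2.1293195e+07 m
V = sqrt(mu/r) = 4326.6148 m/s
di = 8.71 deg = 0.1520182 rad
dV = 2*V*sin(di/2) = 2*4326.6148*sin(0.07600909)
dV = 657.0910 m/s = 0.657091 km/s

0.6571 km/s


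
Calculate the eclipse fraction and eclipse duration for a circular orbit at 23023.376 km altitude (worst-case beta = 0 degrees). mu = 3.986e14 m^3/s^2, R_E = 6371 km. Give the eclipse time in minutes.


r = 29394.3760 km
T = 835.9039 min
Eclipse fraction = arcsin(R_E/r)/pi = arcsin(6371.0000/29394.3760)/pi
= arcsin(0.2167421)/pi = 0.06954308
Eclipse duration = 0.06954308 * 835.9039 = 58.1313 min

58.1313 minutes


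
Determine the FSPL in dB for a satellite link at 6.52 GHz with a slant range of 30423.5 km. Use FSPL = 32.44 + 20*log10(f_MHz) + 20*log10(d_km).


f = 6.52 GHz = 6520.0000 MHz
d = 30423.5 km
FSPL = 32.44 + 20*log10(6520.0000) + 20*log10(30423.5)
FSPL = 32.44 + 76.2850 + 89.6642
FSPL = 198.3891 dB

198.3891 dB


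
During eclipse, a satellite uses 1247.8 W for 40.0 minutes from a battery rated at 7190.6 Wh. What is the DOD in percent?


E_used = P * t / 60 = 1247.8 * 40.0 / 60 = 831.8667 Wh
DOD = E_used / E_total * 100 = 831.8667 / 7190.6 * 100
DOD = 11.5688 %

11.5688 %


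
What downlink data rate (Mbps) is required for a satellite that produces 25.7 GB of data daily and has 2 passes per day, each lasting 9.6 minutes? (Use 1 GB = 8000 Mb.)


total contact time = 2 * 9.6 * 60 = 1152.0000 s
data = 25.7 GB = 205600.0000 Mb
rate = 205600.0000 / 1152.0000 = 178.4722 Mbps

178.4722 Mbps


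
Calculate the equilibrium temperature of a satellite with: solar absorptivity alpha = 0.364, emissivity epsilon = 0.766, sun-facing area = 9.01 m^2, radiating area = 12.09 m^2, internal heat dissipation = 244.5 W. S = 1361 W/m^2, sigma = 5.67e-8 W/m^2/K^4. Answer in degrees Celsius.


Numerator = alpha*S*A_sun + Q_int = 0.364*1361*9.01 + 244.5 = 4708.0900 W
Denominator = eps*sigma*A_rad = 0.766*5.67e-8*12.09 = 5.250953e-07 W/K^4
T^4 = 8.966163e+09 K^4
T = 307.7171 K = 34.5671 C

34.5671 degrees Celsius


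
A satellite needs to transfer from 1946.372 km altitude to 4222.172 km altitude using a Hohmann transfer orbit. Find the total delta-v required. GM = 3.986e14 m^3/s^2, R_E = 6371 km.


r1 = 8317.3720 km = 8.317372e+06 m
r2 = 10593.1720 km = 1.0593172e+07 m
dv1 = sqrt(mu/r1)*(sqrt(2*r2/(r1+r2)) - 1) = 404.7272 m/s
dv2 = sqrt(mu/r2)*(1 - sqrt(2*r1/(r1+r2))) = 380.9382 m/s
total dv = |dv1| + |dv2| = 404.7272 + 380.9382 = 785.6655 m/s = 0.7856655 km/s

0.7857 km/s


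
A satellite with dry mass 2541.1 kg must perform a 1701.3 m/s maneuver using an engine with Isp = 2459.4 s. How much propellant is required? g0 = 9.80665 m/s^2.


ve = Isp * g0 = 2459.4 * 9.80665 = 24118.475010 m/s
mass ratio = exp(dv/ve) = exp(1701.3/24118.475010) = 1.07308673
m_prop = m_dry * (mr - 1) = 2541.1 * (1.07308673 - 1)
m_prop = 185.7207 kg

185.7207 kg


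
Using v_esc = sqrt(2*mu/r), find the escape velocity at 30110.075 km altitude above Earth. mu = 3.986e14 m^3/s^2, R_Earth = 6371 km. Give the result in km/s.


r = 6371.0 + 30110.075 = 36481.0750 km = 3.6481075e+07 m
v_esc = sqrt(2*mu/r) = sqrt(2*3.986e14 / 3.6481075e+07)
v_esc = 4674.6579 m/s = 4.6747 km/s

4.6747 km/s


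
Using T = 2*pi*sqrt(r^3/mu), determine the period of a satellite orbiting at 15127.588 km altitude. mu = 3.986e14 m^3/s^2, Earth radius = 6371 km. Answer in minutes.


r = 21498.5880 km = 2.1498588e+07 m
T = 2*pi*sqrt(r^3/mu) = 2*pi*sqrt(9.936417e+21 / 3.986e14)
T = 31370.8385 s = 522.8473 min

522.8473 minutes


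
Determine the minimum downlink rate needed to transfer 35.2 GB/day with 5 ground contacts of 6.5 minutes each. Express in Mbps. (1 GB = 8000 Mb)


total contact time = 5 * 6.5 * 60 = 1950.0000 s
data = 35.2 GB = 281600.0000 Mb
rate = 281600.0000 / 1950.0000 = 144.4103 Mbps

144.4103 Mbps


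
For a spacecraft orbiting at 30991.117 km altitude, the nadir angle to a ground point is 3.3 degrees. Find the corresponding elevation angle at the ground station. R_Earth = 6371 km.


r = R_E + alt = 37362.1170 km
Law of sines in the satellite / Earth-center / ground-point triangle:
  sin(nadir)/R_E = sin(90 + el)/r  =>  cos(el) = (r/R_E)*sin(nadir)
cos(el) = (37362.1170 / 6371.0000) * sin(3.3 deg) = 0.3375787
el = arccos(0.3375787) = 70.2706 deg
(Earth-central angle = 90 - nadir - el = 16.4294 deg)

70.2706 degrees


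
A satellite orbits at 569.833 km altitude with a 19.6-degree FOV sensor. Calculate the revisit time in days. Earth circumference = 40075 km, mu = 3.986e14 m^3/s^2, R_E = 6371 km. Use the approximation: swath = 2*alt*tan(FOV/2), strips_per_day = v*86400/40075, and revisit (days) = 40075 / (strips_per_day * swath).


swath = 2*569.833*tan(0.1710423) = 196.8545 km
v = sqrt(mu/r) = 7578.1439 m/s = 7.5781 km/s
strips/day = v*86400/40075 = 7.5781*86400/40075 = 16.3382
coverage/day = strips * swath = 16.3382 * 196.8545 = 3216.2397 km
revisit = 40075 / 3216.2397 = 12.4602 days

12.4602 days


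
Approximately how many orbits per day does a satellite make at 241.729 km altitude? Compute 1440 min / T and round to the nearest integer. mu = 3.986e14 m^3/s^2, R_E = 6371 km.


r = 6.612729e+06 m
T = 2*pi*sqrt(r^3/mu) = 5351.5835 s = 89.1931 min
revs/day = 1440 / 89.1931 = 16.1448
Rounded: 16 revolutions per day

16 revolutions per day


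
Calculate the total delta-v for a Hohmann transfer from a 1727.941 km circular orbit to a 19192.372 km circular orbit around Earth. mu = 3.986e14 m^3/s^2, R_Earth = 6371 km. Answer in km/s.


r1 = 8098.9410 km = 8.098941e+06 m
r2 = 25563.3720 km = 2.5563372e+07 m
dv1 = sqrt(mu/r1)*(sqrt(2*r2/(r1+r2)) - 1) = 1630.3948 m/s
dv2 = sqrt(mu/r2)*(1 - sqrt(2*r1/(r1+r2))) = 1209.5938 m/s
total dv = |dv1| + |dv2| = 1630.3948 + 1209.5938 = 2839.9886 m/s = 2.8400 km/s

2.8400 km/s


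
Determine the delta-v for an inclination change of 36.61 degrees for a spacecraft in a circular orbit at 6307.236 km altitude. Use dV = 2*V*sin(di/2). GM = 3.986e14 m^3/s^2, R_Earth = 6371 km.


r = 12678.2360 km = 1.2678236e+07 m
V = sqrt(mu/r) = 5607.1120 m/s
di = 36.61 deg = 0.638965 rad
dV = 2*V*sin(di/2) = 2*5607.1120*sin(0.3194825)
dV = 3522.1109 m/s = 3.5221 km/s

3.5221 km/s


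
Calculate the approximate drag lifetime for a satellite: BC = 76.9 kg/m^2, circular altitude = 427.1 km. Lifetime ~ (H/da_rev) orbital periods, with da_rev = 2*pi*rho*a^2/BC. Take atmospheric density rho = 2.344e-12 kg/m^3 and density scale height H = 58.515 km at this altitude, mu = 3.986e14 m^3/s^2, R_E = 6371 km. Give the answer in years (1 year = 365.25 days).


a = R_E + alt = 6798.1000 km = 6.7981e+06 m
da_rev = 2*pi*rho*a^2/BC = 2*pi*2.344e-12*(6.7981e+06)^2/76.9 = 8.850876 m per revolution
N = H/da_rev = 58515.0000 m / 8.850876 m = 6611.2104 revolutions
P = 2*pi*sqrt(a^3/mu) = 5578.1803 s
lifetime = N*P = 6611.2104 * 5578.1803 = 3.6878523e+07 s = 426.8348 days
years = 426.8348 / 365.25 = 1.1686 years

1.1686 years


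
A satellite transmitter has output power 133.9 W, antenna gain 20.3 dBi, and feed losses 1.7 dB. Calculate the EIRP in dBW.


Pt = 133.9 W = 21.2678 dBW
EIRP = Pt_dBW + Gt - losses = 21.2678 + 20.3 - 1.7 = 39.8678 dBW

39.8678 dBW


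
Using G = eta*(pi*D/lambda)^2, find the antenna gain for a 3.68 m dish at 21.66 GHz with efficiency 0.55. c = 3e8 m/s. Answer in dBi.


lambda = c/f = 3e8 / 2.166e+10 = 0.01385042 m
G = eta*(pi*D/lambda)^2 = 0.55*(pi*3.68/0.01385042)^2
G = 383206.1474 (linear)
G = 10*log10(383206.1474) = 55.8343 dBi

55.8343 dBi


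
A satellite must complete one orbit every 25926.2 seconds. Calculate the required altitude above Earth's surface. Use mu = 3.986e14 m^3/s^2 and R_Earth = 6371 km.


T = 25926.2 s
r = (mu*T^2/(4*pi^2))^(1/3) = (3.986e14 * 25926.2^2 / (4*pi^2))^(1/3)
r = 1.8932956e+07 m = 18932.9562 km
alt = r - R_E = 18932.9562 - 6371 = 12561.9562 km

12561.9562 km


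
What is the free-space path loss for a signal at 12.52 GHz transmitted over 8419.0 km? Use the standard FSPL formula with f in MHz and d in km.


f = 12.52 GHz = 12520.0000 MHz
d = 8419.0 km
FSPL = 32.44 + 20*log10(12520.0000) + 20*log10(8419.0)
FSPL = 32.44 + 81.9521 + 78.5052
FSPL = 192.8973 dB

192.8973 dB


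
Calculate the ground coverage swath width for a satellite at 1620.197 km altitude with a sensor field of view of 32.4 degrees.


FOV = 32.4 deg = 0.5654867 rad
swath = 2 * alt * tan(FOV/2) = 2 * 1620.197 * tan(0.2827433)
swath = 2 * 1620.197 * 0.2905269
swath = 941.4215 km

941.4215 km


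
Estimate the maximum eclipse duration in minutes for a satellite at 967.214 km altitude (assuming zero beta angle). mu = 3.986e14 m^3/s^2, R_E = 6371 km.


r = 7338.2140 km
T = 104.2667 min
Eclipse fraction = arcsin(R_E/r)/pi = arcsin(6371.0000/7338.2140)/pi
= arcsin(0.8681949)/pi = 0.3347197
Eclipse duration = 0.3347197 * 104.2667 = 34.9001 min

34.9001 minutes


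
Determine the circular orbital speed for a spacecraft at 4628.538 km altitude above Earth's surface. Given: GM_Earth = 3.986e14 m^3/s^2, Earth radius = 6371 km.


r = R_E + alt = 6371.0 + 4628.538 = 10999.5380 km = 1.0999538e+07 m
v = sqrt(mu/r) = sqrt(3.986e14 / 1.0999538e+07) = 6019.7912 m/s = 6.0198 km/s

6.0198 km/s


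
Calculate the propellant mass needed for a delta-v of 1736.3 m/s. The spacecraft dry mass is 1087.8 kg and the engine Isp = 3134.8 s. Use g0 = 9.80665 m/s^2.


ve = Isp * g0 = 3134.8 * 9.80665 = 30741.886420 m/s
mass ratio = exp(dv/ve) = exp(1736.3/30741.886420) = 1.05810539
m_prop = m_dry * (mr - 1) = 1087.8 * (1.05810539 - 1)
m_prop = 63.2070 kg

63.2070 kg


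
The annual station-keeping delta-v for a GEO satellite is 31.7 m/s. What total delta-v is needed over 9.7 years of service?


dV = rate * years = 31.7 * 9.7
dV = 307.4900 m/s

307.4900 m/s


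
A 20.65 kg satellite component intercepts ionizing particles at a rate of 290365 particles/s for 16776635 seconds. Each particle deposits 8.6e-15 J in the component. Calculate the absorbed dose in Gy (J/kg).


Total energy deposited = rate * time * E_per
  = 290365 * 16776635 * 8.6e-15 = 0.04189359 J
Dose = E_total / mass = 0.04189359 / 20.65
Dose = 0.002028745 Gy

0.0020 Gy


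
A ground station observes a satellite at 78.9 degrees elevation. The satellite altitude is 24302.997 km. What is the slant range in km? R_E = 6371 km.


h = 24302.997 km, el = 78.9 deg
d = -R_E*sin(el) + sqrt((R_E*sin(el))^2 + 2*R_E*h + h^2)
d = -6371.0000*sin(1.3771) + sqrt((6371.0000*0.9812927)^2 + 2*6371.0000*24302.997 + 24302.997^2)
d = 24397.6485 km

24397.6485 km


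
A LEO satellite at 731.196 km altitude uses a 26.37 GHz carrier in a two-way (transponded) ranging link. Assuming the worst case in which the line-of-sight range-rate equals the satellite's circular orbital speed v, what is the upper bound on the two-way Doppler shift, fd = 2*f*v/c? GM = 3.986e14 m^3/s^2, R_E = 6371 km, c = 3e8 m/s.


r = 7.102196e+06 m
v = sqrt(mu/r) = 7491.5610 m/s (worst-case radial velocity)
f = 26.37 GHz = 2.637e+10 Hz
fd = 2*f*v/c = 2*2.637e+10*7491.5610/3.0e+08
fd = 1.3170164e+06 Hz

1.3170e+06 Hz


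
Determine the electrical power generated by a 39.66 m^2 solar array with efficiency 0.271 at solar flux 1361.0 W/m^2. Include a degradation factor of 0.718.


P = area * eta * S * degradation
P = 39.66 * 0.271 * 1361.0 * 0.718
P = 10502.7873 W

10502.7873 W


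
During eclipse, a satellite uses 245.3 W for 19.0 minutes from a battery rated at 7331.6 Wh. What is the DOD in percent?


E_used = P * t / 60 = 245.3 * 19.0 / 60 = 77.6783 Wh
DOD = E_used / E_total * 100 = 77.6783 / 7331.6 * 100
DOD = 1.0595 %

1.0595 %


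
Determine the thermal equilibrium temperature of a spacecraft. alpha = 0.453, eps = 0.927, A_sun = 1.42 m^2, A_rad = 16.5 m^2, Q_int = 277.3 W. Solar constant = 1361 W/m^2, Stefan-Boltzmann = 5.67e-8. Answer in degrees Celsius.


Numerator = alpha*S*A_sun + Q_int = 0.453*1361*1.42 + 277.3 = 1152.7769 W
Denominator = eps*sigma*A_rad = 0.927*5.67e-8*16.5 = 8.6725485e-07 W/K^4
T^4 = 1.329225e+09 K^4
T = 190.9412 K = -82.2088 C

-82.2088 degrees Celsius


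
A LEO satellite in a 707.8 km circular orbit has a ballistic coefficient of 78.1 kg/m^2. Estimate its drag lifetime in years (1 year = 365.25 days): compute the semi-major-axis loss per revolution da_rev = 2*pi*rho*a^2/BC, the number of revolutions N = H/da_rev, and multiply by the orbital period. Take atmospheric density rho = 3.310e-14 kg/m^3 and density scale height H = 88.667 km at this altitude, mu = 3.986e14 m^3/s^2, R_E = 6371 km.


a = R_E + alt = 7078.8000 km = 7.0788e+06 m
da_rev = 2*pi*rho*a^2/BC = 2*pi*3.310e-14*(7.0788e+06)^2/78.1 = 0.133436952 m per revolution
N = H/da_rev = 88667.0000 m / 0.133436952 m = 664486.1020 revolutions
P = 2*pi*sqrt(a^3/mu) = 5927.2150 s
lifetime = N*P = 664486.1020 * 5927.2150 = 3.938552e+09 s = 45585.0929 days
years = 45585.0929 / 365.25 = 124.8052 years

124.8052 years


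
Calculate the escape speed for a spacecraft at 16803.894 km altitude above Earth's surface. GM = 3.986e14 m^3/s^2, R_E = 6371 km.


r = 6371.0 + 16803.894 = 23174.8940 km = 2.3174894e+07 m
v_esc = sqrt(2*mu/r) = sqrt(2*3.986e14 / 2.3174894e+07)
v_esc = 5865.0912 m/s = 5.8651 km/s

5.8651 km/s


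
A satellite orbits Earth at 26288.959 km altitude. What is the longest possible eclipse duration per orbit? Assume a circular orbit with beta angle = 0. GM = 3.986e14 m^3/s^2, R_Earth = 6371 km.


r = 32659.9590 km
T = 979.0016 min
Eclipse fraction = arcsin(R_E/r)/pi = arcsin(6371.0000/32659.9590)/pi
= arcsin(0.1950707)/pi = 0.06249362
Eclipse duration = 0.06249362 * 979.0016 = 61.1814 min

61.1814 minutes


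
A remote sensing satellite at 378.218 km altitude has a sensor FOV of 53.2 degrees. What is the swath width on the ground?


FOV = 53.2 deg = 0.9285152 rad
swath = 2 * alt * tan(FOV/2) = 2 * 378.218 * tan(0.4642576)
swath = 2 * 378.218 * 0.5007627
swath = 378.7949 km

378.7949 km


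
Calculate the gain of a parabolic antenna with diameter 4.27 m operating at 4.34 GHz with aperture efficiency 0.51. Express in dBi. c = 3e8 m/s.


lambda = c/f = 3e8 / 4.34e+09 = 0.06912442 m
G = eta*(pi*D/lambda)^2 = 0.51*(pi*4.27/0.06912442)^2
G = 19207.1364 (linear)
G = 10*log10(19207.1364) = 42.8346 dBi

42.8346 dBi


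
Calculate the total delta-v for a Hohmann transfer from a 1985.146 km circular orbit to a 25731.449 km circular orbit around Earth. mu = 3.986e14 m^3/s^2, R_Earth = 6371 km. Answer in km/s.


r1 = 8356.1460 km = 8.356146e+06 m
r2 = 32102.4490 km = 3.2102449e+07 m
dv1 = sqrt(mu/r1)*(sqrt(2*r2/(r1+r2)) - 1) = 1793.8810 m/s
dv2 = sqrt(mu/r2)*(1 - sqrt(2*r1/(r1+r2))) = 1258.9974 m/s
total dv = |dv1| + |dv2| = 1793.8810 + 1258.9974 = 3052.8783 m/s = 3.0529 km/s

3.0529 km/s


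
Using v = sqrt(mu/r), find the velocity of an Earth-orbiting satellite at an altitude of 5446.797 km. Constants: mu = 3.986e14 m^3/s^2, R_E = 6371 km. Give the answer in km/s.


r = R_E + alt = 6371.0 + 5446.797 = 11817.7970 km = 1.1817797e+07 m
v = sqrt(mu/r) = sqrt(3.986e14 / 1.1817797e+07) = 5807.6493 m/s = 5.8076 km/s

5.8076 km/s


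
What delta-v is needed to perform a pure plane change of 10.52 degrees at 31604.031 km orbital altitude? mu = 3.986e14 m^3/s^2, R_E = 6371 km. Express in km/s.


r = 37975.0310 km = 3.7975031e+07 m
V = sqrt(mu/r) = 3239.8103 m/s
di = 10.52 deg = 0.1836086 rad
dV = 2*V*sin(di/2) = 2*3239.8103*sin(0.09180432)
dV = 594.0219 m/s = 0.5940219 km/s

0.5940 km/s


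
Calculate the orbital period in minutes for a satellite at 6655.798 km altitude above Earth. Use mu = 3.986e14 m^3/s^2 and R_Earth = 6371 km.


r = 13026.7980 km = 1.3026798e+07 m
T = 2*pi*sqrt(r^3/mu) = 2*pi*sqrt(2.2106146e+21 / 3.986e14)
T = 14796.7978 s = 246.6133 min

246.6133 minutes


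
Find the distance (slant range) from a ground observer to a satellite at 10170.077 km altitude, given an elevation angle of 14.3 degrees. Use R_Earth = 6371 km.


h = 10170.077 km, el = 14.3 deg
d = -R_E*sin(el) + sqrt((R_E*sin(el))^2 + 2*R_E*h + h^2)
d = -6371.0000*sin(0.2495821) + sqrt((6371.0000*0.246999)^2 + 2*6371.0000*10170.077 + 10170.077^2)
d = 13772.1798 km

13772.1798 km


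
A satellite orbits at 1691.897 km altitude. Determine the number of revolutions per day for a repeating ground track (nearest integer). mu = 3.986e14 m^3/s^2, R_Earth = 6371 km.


r = 8.062897e+06 m
T = 2*pi*sqrt(r^3/mu) = 7205.2307 s = 120.0872 min
revs/day = 1440 / 120.0872 = 11.9913
Rounded: 12 revolutions per day

12 revolutions per day


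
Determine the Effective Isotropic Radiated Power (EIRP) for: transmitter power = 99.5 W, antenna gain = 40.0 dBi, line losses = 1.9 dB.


Pt = 99.5 W = 19.9782 dBW
EIRP = Pt_dBW + Gt - losses = 19.9782 + 40.0 - 1.9 = 58.0782 dBW

58.0782 dBW


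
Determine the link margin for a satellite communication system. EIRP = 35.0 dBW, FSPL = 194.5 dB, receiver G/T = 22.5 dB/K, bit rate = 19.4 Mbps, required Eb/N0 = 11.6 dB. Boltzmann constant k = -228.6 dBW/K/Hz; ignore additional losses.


C/N0 = EIRP - FSPL + G/T - k = 35.0 - 194.5 + 22.5 - (-228.6)
C/N0 = 91.6000 dB-Hz
R_b = 19.4 Mbps = 1.94e+07 bps -> 10*log10(R_b) = 72.8780 dB-Hz
Eb/N0 = C/N0 - 10*log10(R_b) = 91.6000 - 72.8780 = 18.7220 dB
Margin = Eb/N0 - Eb/N0_req = 18.7220 - 11.6 = 7.1220 dB (link closes)

7.1220 dB


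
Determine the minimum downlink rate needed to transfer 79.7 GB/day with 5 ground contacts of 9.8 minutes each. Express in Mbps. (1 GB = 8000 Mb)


total contact time = 5 * 9.8 * 60 = 2940.0000 s
data = 79.7 GB = 637600.0000 Mb
rate = 637600.0000 / 2940.0000 = 216.8707 Mbps

216.8707 Mbps


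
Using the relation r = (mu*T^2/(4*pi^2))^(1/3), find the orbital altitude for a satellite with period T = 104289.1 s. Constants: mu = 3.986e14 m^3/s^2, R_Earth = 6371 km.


T = 104289.1 s
r = (mu*T^2/(4*pi^2))^(1/3) = (3.986e14 * 104289.1^2 / (4*pi^2))^(1/3)
r = 4.7887092e+07 m = 47887.0921 km
alt = r - R_E = 47887.0921 - 6371 = 41516.0921 km

41516.0921 km


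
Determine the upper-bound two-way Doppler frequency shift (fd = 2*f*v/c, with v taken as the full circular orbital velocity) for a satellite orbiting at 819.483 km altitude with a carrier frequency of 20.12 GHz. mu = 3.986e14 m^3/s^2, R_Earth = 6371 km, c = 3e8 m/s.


r = 7.190483e+06 m
v = sqrt(mu/r) = 7445.4271 m/s (worst-case radial velocity)
f = 20.12 GHz = 2.012e+10 Hz
fd = 2*f*v/c = 2*2.012e+10*7445.4271/3.0e+08
fd = 998679.9540 Hz

998679.9540 Hz


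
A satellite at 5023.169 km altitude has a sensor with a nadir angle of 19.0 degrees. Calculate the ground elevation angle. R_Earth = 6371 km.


r = R_E + alt = 11394.1690 km
Law of sines in the satellite / Earth-center / ground-point triangle:
  sin(nadir)/R_E = sin(90 + el)/r  =>  cos(el) = (r/R_E)*sin(nadir)
cos(el) = (11394.1690 / 6371.0000) * sin(19.0 deg) = 0.58226
el = arccos(0.58226) = 54.3903 deg
(Earth-central angle = 90 - nadir - el = 16.6097 deg)

54.3903 degrees


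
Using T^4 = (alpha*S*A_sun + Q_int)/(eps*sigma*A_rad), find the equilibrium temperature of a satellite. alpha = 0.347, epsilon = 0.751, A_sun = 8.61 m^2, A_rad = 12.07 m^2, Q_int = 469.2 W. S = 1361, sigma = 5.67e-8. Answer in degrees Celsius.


Numerator = alpha*S*A_sun + Q_int = 0.347*1361*8.61 + 469.2 = 4535.4189 W
Denominator = eps*sigma*A_rad = 0.751*5.67e-8*12.07 = 5.1396112e-07 W/K^4
T^4 = 8.8244396e+09 K^4
T = 306.4939 K = 33.3439 C

33.3439 degrees Celsius


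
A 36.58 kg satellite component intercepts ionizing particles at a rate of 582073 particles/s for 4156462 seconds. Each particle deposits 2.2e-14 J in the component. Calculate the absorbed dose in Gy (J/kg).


Total energy deposited = rate * time * E_per
  = 582073 * 4156462 * 2.2e-14 = 0.05322601 J
Dose = E_total / mass = 0.05322601 / 36.58
Dose = 0.001455058 Gy

0.0015 Gy


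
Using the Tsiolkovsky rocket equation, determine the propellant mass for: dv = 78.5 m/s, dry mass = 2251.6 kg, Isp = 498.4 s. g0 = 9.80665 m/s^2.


ve = Isp * g0 = 498.4 * 9.80665 = 4887.634360 m/s
mass ratio = exp(dv/ve) = exp(78.5/4887.634360) = 1.01619061
m_prop = m_dry * (mr - 1) = 2251.6 * (1.01619061 - 1)
m_prop = 36.4548 kg

36.4548 kg


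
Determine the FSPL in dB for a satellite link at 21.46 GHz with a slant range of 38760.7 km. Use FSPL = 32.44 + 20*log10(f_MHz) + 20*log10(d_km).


f = 21.46 GHz = 21460.0000 MHz
d = 38760.7 km
FSPL = 32.44 + 20*log10(21460.0000) + 20*log10(38760.7)
FSPL = 32.44 + 86.6326 + 91.7678
FSPL = 210.8404 dB

210.8404 dB


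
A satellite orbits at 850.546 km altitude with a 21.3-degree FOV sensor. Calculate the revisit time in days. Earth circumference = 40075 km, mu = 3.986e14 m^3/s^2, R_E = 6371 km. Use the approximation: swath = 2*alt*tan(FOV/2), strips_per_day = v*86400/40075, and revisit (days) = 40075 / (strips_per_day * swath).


swath = 2*850.546*tan(0.1858776) = 319.8874 km
v = sqrt(mu/r) = 7429.3968 m/s = 7.4294 km/s
strips/day = v*86400/40075 = 7.4294*86400/40075 = 16.0175
coverage/day = strips * swath = 16.0175 * 319.8874 = 5123.7857 km
revisit = 40075 / 5123.7857 = 7.8214 days

7.8214 days


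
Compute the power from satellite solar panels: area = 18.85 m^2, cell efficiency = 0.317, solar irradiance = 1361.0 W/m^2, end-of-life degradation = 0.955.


P = area * eta * S * degradation
P = 18.85 * 0.317 * 1361.0 * 0.955
P = 7766.6210 W

7766.6210 W


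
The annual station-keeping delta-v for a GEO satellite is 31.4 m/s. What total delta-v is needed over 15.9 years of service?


dV = rate * years = 31.4 * 15.9
dV = 499.2600 m/s

499.2600 m/s


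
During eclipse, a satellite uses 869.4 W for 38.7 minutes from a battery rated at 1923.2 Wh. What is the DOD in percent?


E_used = P * t / 60 = 869.4 * 38.7 / 60 = 560.7630 Wh
DOD = E_used / E_total * 100 = 560.7630 / 1923.2 * 100
DOD = 29.1578 %

29.1578 %


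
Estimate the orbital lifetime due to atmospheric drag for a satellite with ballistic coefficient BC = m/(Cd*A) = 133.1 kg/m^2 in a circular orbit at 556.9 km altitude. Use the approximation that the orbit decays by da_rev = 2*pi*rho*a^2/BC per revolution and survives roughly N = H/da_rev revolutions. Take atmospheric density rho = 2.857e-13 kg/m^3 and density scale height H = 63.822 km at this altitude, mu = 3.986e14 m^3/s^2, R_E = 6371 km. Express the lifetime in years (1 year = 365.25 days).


a = R_E + alt = 6927.9000 km = 6.9279e+06 m
da_rev = 2*pi*rho*a^2/BC = 2*pi*2.857e-13*(6.9279e+06)^2/133.1 = 0.647314408 m per revolution
N = H/da_rev = 63822.0000 m / 0.647314408 m = 98595.0555 revolutions
P = 2*pi*sqrt(a^3/mu) = 5738.7015 s
lifetime = N*P = 98595.0555 * 5738.7015 = 5.6580759e+08 s = 6548.6990 days
years = 6548.6990 / 365.25 = 17.9294 years

17.9294 years


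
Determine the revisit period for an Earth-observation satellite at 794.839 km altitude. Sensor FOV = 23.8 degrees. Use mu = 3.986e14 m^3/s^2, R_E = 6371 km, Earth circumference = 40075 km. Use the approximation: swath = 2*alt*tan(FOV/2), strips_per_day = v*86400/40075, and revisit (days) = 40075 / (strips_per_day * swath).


swath = 2*794.839*tan(0.2076942) = 334.9977 km
v = sqrt(mu/r) = 7458.2189 m/s = 7.4582 km/s
strips/day = v*86400/40075 = 7.4582*86400/40075 = 16.0796
coverage/day = strips * swath = 16.0796 * 334.9977 = 5386.6301 km
revisit = 40075 / 5386.6301 = 7.4397 days

7.4397 days


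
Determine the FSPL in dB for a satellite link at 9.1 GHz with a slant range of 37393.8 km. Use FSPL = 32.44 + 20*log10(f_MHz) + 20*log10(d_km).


f = 9.1 GHz = 9100.0000 MHz
d = 37393.8 km
FSPL = 32.44 + 20*log10(9100.0000) + 20*log10(37393.8)
FSPL = 32.44 + 79.1808 + 91.4560
FSPL = 203.0768 dB

203.0768 dB


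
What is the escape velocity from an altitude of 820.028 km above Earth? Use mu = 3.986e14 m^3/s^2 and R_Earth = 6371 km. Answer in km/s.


r = 6371.0 + 820.028 = 7191.0280 km = 7.191028e+06 m
v_esc = sqrt(2*mu/r) = sqrt(2*3.986e14 / 7.191028e+06)
v_esc = 10529.0250 m/s = 10.5290 km/s

10.5290 km/s


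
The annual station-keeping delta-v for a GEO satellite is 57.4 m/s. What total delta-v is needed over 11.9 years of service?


dV = rate * years = 57.4 * 11.9
dV = 683.0600 m/s

683.0600 m/s


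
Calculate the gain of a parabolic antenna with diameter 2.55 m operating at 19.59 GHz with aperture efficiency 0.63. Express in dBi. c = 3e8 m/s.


lambda = c/f = 3e8 / 1.959e+10 = 0.01531394 m
G = eta*(pi*D/lambda)^2 = 0.63*(pi*2.55/0.01531394)^2
G = 172403.8731 (linear)
G = 10*log10(172403.8731) = 52.3655 dBi

52.3655 dBi


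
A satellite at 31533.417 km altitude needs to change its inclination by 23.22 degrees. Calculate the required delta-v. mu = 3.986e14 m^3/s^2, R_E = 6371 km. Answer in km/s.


r = 37904.4170 km = 3.7904417e+07 m
V = sqrt(mu/r) = 3242.8267 m/s
di = 23.22 deg = 0.4052655 rad
dV = 2*V*sin(di/2) = 2*3242.8267*sin(0.2026327)
dV = 1305.2305 m/s = 1.3052 km/s

1.3052 km/s


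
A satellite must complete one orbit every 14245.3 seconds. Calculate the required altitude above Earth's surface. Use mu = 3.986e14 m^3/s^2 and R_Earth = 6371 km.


T = 14245.3 s
r = (mu*T^2/(4*pi^2))^(1/3) = (3.986e14 * 14245.3^2 / (4*pi^2))^(1/3)
r = 1.2701068e+07 m = 12701.0683 km
alt = r - R_E = 12701.0683 - 6371 = 6330.0683 km

6330.0683 km


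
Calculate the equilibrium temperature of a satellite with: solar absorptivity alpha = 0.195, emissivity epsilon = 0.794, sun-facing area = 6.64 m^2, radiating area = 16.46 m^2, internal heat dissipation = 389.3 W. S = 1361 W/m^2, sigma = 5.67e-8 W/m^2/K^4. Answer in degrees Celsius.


Numerator = alpha*S*A_sun + Q_int = 0.195*1361*6.64 + 389.3 = 2151.5228 W
Denominator = eps*sigma*A_rad = 0.794*5.67e-8*16.46 = 7.4102591e-07 W/K^4
T^4 = 2.903438e+09 K^4
T = 232.1283 K = -41.0217 C

-41.0217 degrees Celsius


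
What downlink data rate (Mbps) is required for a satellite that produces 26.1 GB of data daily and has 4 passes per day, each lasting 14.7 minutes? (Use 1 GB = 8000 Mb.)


total contact time = 4 * 14.7 * 60 = 3528.0000 s
data = 26.1 GB = 208800.0000 Mb
rate = 208800.0000 / 3528.0000 = 59.1837 Mbps

59.1837 Mbps
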